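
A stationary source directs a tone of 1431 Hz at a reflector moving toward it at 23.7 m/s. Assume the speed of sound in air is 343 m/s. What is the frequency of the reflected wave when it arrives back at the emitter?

1643 Hz

The reflector first receives the wave as a moving observer: f₁ = f₀ · (v + u)/v = 1431 × (343 + 23.7)/343 ≈ 1530 Hz.
On reflection it acts as a source moving toward the stationary detector: f₂ = f₁ · v/(v − u) = 1530 × 343/319.3 ≈ 1643 Hz.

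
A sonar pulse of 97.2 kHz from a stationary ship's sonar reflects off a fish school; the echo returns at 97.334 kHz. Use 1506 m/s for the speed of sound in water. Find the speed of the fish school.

1.04 m/s

Double Doppler shift off a moving reflector: f₂ = f₀ · (v + u)/(v − u) (u > 0 toward emitter).
Rearranging, u = v · (f₂ − f₀)/(f₂ + f₀) = 1506 × 0.134/194.534 ≈ 1.04 m/s.
So the fish school is moving at 1.04 m/s toward the emitter.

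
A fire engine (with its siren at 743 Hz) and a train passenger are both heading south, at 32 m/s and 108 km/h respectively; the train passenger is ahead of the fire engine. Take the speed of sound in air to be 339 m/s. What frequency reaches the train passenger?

108 km/h = 30 m/s.
The train passenger is ahead, so the fire engine is moving toward it while the train passenger is moving away from the fire engine.
With source approaching and observer receding, f' = f · (v − v_o)/(v − v_s).
f' = 743 × (339 − 30)/(339 − 32) = 743 × 309/307 ≈ 748 Hz.

748 Hz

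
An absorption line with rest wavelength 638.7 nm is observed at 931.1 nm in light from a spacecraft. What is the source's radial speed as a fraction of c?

λ'/λ₀ = 1.4578 > 1 (redshift), so the source is receding.
λ'/λ₀ = √((1 + β)/(1 − β)) for a receding source ⇒ β = (r² − 1)/(r² + 1) with r = λ'/λ₀.
β = (2.1252 − 1)/(2.1252 + 1) ≈ 0.360.

0.360c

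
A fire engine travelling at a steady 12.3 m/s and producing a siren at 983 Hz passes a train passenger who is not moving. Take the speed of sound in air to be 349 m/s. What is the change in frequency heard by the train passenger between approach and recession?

Approaching: f₁ = f · v/(v − v_s) = 983 × 349/336.7 ≈ 1018.9 Hz.
Receding: f₂ = f · v/(v + v_s) = 983 × 349/361.3 ≈ 949.5 Hz.
Drop: f₁ − f₂ = 2f·v·v_s/(v² − v_s²) = 2 × 983 × 349 × 12.3/(349² − 12.3²) ≈ 69.4 Hz.

69.4 Hz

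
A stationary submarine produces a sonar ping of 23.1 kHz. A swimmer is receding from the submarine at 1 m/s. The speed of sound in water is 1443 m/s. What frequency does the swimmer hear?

23.1 kHz

Only the observer moves, away from the source, so f' = f · (v − v_o)/v.
f' = 23.1 × (1443 − 1)/1443 = 23.1 × 1442/1443 ≈ 23.1 kHz.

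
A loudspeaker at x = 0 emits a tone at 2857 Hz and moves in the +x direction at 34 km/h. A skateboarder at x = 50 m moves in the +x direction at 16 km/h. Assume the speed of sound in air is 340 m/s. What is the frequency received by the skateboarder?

34 km/h = 9.444 m/s; 16 km/h = 4.444 m/s.
The observer lies on the +x side, so the source is heading toward the observer and the observer is heading away from the source.
General Doppler shift: f' = f · (v − v_o)/(v − v_s).
f' = 2857 × (340 − 4.444)/(340 − 9.444) = 2857 × 335.56/330.56 ≈ 2900 Hz.

2900 Hz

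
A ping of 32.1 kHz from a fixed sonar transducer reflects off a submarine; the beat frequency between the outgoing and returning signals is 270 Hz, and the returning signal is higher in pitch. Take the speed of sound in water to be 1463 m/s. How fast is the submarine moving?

6.1 m/s

Double Doppler shift off a moving reflector: f₂ = f₀ · (v + u)/(v − u) (u > 0 toward emitter).
Returning signal is higher, so f₂ = f₀ + Δf = 32100 + 270 = 32370 Hz.
Rearranging, u = v · (f₂ − f₀)/(f₂ + f₀) = 1463 × 270/64470 ≈ 6.1 m/s.
So the submarine is moving at 6.1 m/s toward the emitter.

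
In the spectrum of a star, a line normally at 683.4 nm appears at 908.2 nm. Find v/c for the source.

λ'/λ₀ = 1.3289 > 1 (redshift), so the source is receding.
λ'/λ₀ = √((1 + β)/(1 − β)) for a receding source ⇒ β = (r² − 1)/(r² + 1) with r = λ'/λ₀.
β = (1.7661 − 1)/(1.7661 + 1) ≈ 0.277.

0.277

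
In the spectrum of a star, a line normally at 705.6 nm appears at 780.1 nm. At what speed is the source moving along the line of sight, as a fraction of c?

λ'/λ₀ = 1.1056 > 1 (redshift), so the source is receding.
λ'/λ₀ = √((1 + β)/(1 − β)) for a receding source ⇒ β = (r² − 1)/(r² + 1) with r = λ'/λ₀.
β = (1.2223 − 1)/(1.2223 + 1) ≈ 0.100.

0.100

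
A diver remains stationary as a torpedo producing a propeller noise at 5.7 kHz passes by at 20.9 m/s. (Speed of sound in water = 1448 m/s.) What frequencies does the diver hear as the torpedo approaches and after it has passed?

Approaching: f₁ = f · v/(v − v_s) = 5.7 × 1448/1427.1 ≈ 5.78 kHz.
Receding: f₂ = f · v/(v + v_s) = 5.7 × 1448/1468.9 ≈ 5.62 kHz.

5.78 kHz approaching; 5.62 kHz receding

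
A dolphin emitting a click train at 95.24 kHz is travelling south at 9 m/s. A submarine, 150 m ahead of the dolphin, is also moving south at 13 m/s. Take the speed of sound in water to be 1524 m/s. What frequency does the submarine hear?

95.0 kHz

The submarine is ahead, so the dolphin is moving toward it while the submarine is moving away from the dolphin.
Both move, so f' = f · (v − v_o)/(v − v_s).
f' = 95.24 × (1524 − 13)/(1524 − 9) = 95.24 × 1511/1515 ≈ 95.0 kHz.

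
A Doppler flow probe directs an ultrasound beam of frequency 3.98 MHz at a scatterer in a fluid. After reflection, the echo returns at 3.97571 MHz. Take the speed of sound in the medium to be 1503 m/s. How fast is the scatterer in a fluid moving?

0.81 m/s

Double Doppler shift off a moving reflector: f₂ = f₀ · (v + u)/(v − u) (u > 0 toward emitter).
Rearranging, u = v · (f₂ − f₀)/(f₂ + f₀) = 1503 × -0.00429/7.95571 ≈ -0.81 m/s.
So the scatterer in a fluid is moving at 0.81 m/s away from the emitter.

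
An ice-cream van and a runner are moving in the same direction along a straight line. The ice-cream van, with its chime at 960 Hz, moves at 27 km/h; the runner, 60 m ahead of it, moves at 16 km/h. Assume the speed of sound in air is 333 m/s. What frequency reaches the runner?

969 Hz

27 km/h = 7.5 m/s; 16 km/h = 4.444 m/s.
The runner is ahead, so the ice-cream van is moving toward it while the runner is moving away from the ice-cream van.
Both move, so f' = f · (v − v_o)/(v − v_s).
f' = 960 × (333 − 4.444)/(333 − 7.5) = 960 × 328.56/325.5 ≈ 969 Hz.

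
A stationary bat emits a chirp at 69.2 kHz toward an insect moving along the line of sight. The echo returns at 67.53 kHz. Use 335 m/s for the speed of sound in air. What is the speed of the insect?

Double Doppler shift off a moving reflector: f₂ = f₀ · (v + u)/(v − u) (u > 0 toward emitter).
Rearranging, u = v · (f₂ − f₀)/(f₂ + f₀) = 335 × -1.67/136.73 ≈ -4.1 m/s.
So the insect is moving at 4.1 m/s away from the emitter.

4.1 m/s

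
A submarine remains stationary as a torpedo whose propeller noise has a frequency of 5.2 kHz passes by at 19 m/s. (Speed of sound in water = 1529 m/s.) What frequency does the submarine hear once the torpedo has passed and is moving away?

Receding: f₂ = f · v/(v + v_s) = 5.2 × 1529/1548 ≈ 5.14 kHz.

5.14 kHz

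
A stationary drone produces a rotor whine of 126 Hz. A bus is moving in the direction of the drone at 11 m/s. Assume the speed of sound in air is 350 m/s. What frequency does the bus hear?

Moving observer, stationary source: f' = f · (v + v_o)/v.
f' = 126 × (350 + 11)/350 = 126 × 361/350 ≈ 130 Hz.

130 Hz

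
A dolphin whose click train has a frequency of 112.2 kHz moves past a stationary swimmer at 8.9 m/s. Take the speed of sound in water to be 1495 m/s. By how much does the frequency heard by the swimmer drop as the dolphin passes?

1.34 kHz

Approaching: f₁ = f · v/(v − v_s) = 112.2 × 1495/1486.1 ≈ 112.87 kHz.
Receding: f₂ = f · v/(v + v_s) = 112.2 × 1495/1503.9 ≈ 111.54 kHz.
Drop: f₁ − f₂ = 2f·v·v_s/(v² − v_s²) = 2 × 112.2 × 1495 × 8.9/(1495² − 8.9²) ≈ 1.34 kHz.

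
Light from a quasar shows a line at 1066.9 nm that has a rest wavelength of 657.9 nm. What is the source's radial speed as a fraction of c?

λ'/λ₀ = 1.6217 > 1 (redshift), so the source is receding.
λ'/λ₀ = √((1 + β)/(1 − β)) for a receding source ⇒ β = (r² − 1)/(r² + 1) with r = λ'/λ₀.
β = (2.6298 − 1)/(2.6298 + 1) ≈ 0.449.

0.449c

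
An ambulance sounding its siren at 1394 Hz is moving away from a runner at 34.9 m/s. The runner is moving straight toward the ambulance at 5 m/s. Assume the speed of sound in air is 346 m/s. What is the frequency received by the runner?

1285 Hz

Both move, so f' = f · (v + v_o)/(v + v_s).
f' = 1394 × (346 + 5)/(346 + 34.9) = 1394 × 351/380.9 ≈ 1285 Hz.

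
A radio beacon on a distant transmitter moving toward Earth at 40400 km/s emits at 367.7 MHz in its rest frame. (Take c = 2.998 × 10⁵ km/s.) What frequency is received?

421.1 MHz

β = v/c = 40400/299800 = 0.1348.
Relativistic Doppler for frequency: f' = f₀ · √((1 + β)/(1 − β)).
f' = 367.7 × √(1.1348/0.8652) = 367.7 × 1.14520 ≈ 421.1 MHz.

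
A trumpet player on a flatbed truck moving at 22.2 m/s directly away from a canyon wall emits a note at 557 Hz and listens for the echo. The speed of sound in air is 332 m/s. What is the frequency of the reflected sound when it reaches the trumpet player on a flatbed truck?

487 Hz

The canyon wall receives the sound from a moving source: f₁ = f₀ · v/(v + v_e) = 557 × 332/354.2 ≈ 522 Hz.
On the return leg the trumpet player on a flatbed truck is a moving observer: f₂ = f₁ · (v − v_e)/v = 522 × 309.8/332 ≈ 487 Hz.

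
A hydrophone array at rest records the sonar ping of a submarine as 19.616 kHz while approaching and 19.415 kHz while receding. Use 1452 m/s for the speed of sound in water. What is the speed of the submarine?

f₁/f₂ = (v + v_s)/(v − v_s), so v_s = v · (f₁ − f₂)/(f₁ + f₂).
v_s = 1452 × (19.616 − 19.415)/(19.616 + 19.415) = 1452 × 0.201/39.031 ≈ 7.5 m/s.

7.5 m/s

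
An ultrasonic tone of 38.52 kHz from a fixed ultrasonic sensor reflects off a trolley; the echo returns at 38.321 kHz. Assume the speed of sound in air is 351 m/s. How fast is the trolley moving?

0.91 m/s

Double Doppler shift off a moving reflector: f₂ = f₀ · (v + u)/(v − u) (u > 0 toward emitter).
Rearranging, u = v · (f₂ − f₀)/(f₂ + f₀) = 351 × -0.199/76.841 ≈ -0.91 m/s.
So the trolley is moving at 0.91 m/s away from the emitter.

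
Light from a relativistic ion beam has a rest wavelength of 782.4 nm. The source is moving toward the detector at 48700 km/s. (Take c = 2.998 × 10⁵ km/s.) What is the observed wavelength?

664.1 nm

β = v/c = 48700/299800 = 0.1624.
Relativistic Doppler for wavelength: λ' = λ₀ · √((1 − β)/(1 + β)).
λ' = 782.4 × √(0.8376/1.1624) = 782.4 × 0.84883 ≈ 664.1 nm.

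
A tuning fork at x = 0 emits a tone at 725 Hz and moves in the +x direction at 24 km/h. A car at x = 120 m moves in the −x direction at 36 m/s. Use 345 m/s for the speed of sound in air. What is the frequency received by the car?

816 Hz

24 km/h = 6.667 m/s.
The observer lies on the +x side, so the source is heading toward the observer and the observer is heading toward the source.
With source approaching and observer approaching, f' = f · (v + v_o)/(v − v_s).
f' = 725 × (345 + 36)/(345 − 6.667) = 725 × 381/338.33 ≈ 816 Hz.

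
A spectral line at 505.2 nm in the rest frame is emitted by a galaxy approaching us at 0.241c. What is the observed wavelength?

395.1 nm

Relativistic Doppler for wavelength: λ' = λ₀ · √((1 − β)/(1 + β)).
λ' = 505.2 × √(0.7590/1.2410) = 505.2 × 0.78205 ≈ 395.1 nm.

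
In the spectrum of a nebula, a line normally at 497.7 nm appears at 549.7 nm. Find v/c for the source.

λ'/λ₀ = 1.1045 > 1 (redshift), so the source is receding.
λ'/λ₀ = √((1 + β)/(1 − β)) for a receding source ⇒ β = (r² − 1)/(r² + 1) with r = λ'/λ₀.
β = (1.2199 − 1)/(1.2199 + 1) ≈ 0.099.

0.099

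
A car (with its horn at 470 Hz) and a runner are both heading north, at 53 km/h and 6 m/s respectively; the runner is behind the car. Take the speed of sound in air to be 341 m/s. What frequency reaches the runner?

53 km/h = 14.72 m/s.
The runner is behind, so the car is moving away from it while the runner is moving toward the car.
Both move, so f' = f · (v + v_o)/(v + v_s).
f' = 470 × (341 + 6)/(341 + 14.72) = 470 × 347/355.72 ≈ 458 Hz.

458 Hz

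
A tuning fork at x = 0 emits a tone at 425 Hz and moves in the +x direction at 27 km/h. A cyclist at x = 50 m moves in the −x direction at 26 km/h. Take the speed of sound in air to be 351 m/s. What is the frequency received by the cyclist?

443 Hz

27 km/h = 7.5 m/s; 26 km/h = 7.222 m/s.
The observer lies on the +x side, so the source is heading toward the observer and the observer is heading toward the source.
With source approaching and observer approaching, f' = f · (v + v_o)/(v − v_s).
f' = 425 × (351 + 7.222)/(351 − 7.5) = 425 × 358.22/343.5 ≈ 443 Hz.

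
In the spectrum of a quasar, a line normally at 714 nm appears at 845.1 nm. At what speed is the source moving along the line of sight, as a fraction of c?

0.167

λ'/λ₀ = 1.1836 > 1 (redshift), so the source is receding.
λ'/λ₀ = √((1 + β)/(1 − β)) for a receding source ⇒ β = (r² − 1)/(r² + 1) with r = λ'/λ₀.
β = (1.4009 − 1)/(1.4009 + 1) ≈ 0.167.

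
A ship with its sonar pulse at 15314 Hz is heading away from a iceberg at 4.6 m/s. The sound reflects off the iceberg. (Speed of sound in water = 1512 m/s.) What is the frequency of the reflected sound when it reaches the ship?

The iceberg receives the sound from a moving source: f₁ = f₀ · v/(v + v_e) = 15314 × 1512/1516.6 ≈ 15268 Hz.
On the return leg the ship is a moving observer: f₂ = f₁ · (v − v_e)/v = 15268 × 1507.4/1512 ≈ 15221 Hz.

15221 Hz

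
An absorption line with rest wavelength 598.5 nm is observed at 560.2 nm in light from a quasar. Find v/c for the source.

0.066c

λ'/λ₀ = 0.9360 < 1 (blueshift), so the source is approaching.
λ'/λ₀ = √((1 − β)/(1 + β)) for an approaching source ⇒ β = (1 − r²)/(1 + r²) with r = λ'/λ₀.
β = (1 − 0.8761)/(1 + 0.8761) ≈ 0.066.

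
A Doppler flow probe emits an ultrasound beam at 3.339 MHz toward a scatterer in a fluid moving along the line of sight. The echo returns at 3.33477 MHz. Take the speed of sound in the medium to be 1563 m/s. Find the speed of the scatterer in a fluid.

Double Doppler shift off a moving reflector: f₂ = f₀ · (v + u)/(v − u) (u > 0 toward emitter).
Rearranging, u = v · (f₂ − f₀)/(f₂ + f₀) = 1563 × -0.00423/6.67377 ≈ -0.99 m/s.
So the scatterer in a fluid is moving at 0.99 m/s away from the emitter.

0.99 m/s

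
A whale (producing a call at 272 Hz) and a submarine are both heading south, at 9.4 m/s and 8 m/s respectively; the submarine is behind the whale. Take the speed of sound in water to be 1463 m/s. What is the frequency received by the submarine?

The submarine is behind, so the whale is moving away from it while the submarine is moving toward the whale.
Both move, so f' = f · (v + v_o)/(v + v_s).
f' = 272 × (1463 + 8)/(1463 + 9.4) = 272 × 1471/1472.4 ≈ 272 Hz.

272 Hz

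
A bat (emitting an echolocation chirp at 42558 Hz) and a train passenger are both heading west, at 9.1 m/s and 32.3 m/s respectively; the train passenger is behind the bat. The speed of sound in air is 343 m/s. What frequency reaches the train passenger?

The train passenger is behind, so the bat is moving away from it while the train passenger is moving toward the bat.
General Doppler shift: f' = f · (v + v_o)/(v + v_s).
f' = 42558 × (343 + 32.3)/(343 + 9.1) = 42558 × 375.3/352.1 ≈ 45362 Hz.

45362 Hz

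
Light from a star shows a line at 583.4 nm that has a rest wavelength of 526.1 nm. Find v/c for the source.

0.103c

λ'/λ₀ = 1.1089 > 1 (redshift), so the source is receding.
λ'/λ₀ = √((1 + β)/(1 − β)) for a receding source ⇒ β = (r² − 1)/(r² + 1) with r = λ'/λ₀.
β = (1.2297 − 1)/(1.2297 + 1) ≈ 0.103.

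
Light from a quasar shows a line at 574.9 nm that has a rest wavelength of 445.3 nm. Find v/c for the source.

λ'/λ₀ = 1.2910 > 1 (redshift), so the source is receding.
λ'/λ₀ = √((1 + β)/(1 − β)) for a receding source ⇒ β = (r² − 1)/(r² + 1) with r = λ'/λ₀.
β = (1.6668 − 1)/(1.6668 + 1) ≈ 0.250.

0.250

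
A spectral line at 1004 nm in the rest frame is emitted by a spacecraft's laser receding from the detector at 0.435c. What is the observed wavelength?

Relativistic Doppler for wavelength: λ' = λ₀ · √((1 + β)/(1 − β)).
λ' = 1004 × √(1.4350/0.5650) = 1004 × 1.59368 ≈ 1600.1 nm.

1600.1 nm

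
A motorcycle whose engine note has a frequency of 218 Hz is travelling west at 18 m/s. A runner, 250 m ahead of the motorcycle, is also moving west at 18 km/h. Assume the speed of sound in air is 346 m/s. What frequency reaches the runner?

227 Hz

18 km/h = 5 m/s.
The runner is ahead, so the motorcycle is moving toward it while the runner is moving away from the motorcycle.
With source approaching and observer receding, f' = f · (v − v_o)/(v − v_s).
f' = 218 × (346 − 5)/(346 − 18) = 218 × 341/328 ≈ 227 Hz.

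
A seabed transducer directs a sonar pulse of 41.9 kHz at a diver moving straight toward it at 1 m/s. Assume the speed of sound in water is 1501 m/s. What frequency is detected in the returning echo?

42.0 kHz

At the diver (a moving observer), f₁ = f₀ · (v + u)/v = 41.9 × 1502/1501 ≈ 41.9 kHz.
The reflection then acts as a moving source: f₂ = f₁ · v/(v − u) ≈ 42.0 kHz.
Equivalently f₂ = f₀ · (v + u)/(v − u).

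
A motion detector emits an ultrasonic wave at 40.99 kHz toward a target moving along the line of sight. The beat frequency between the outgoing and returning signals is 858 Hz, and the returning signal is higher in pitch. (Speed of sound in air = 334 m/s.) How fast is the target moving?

3.5 m/s

Double Doppler shift off a moving reflector: f₂ = f₀ · (v + u)/(v − u) (u > 0 toward emitter).
Returning signal is higher, so f₂ = f₀ + Δf = 40990 + 858 = 41848 Hz.
Rearranging, u = v · (f₂ − f₀)/(f₂ + f₀) = 334 × 858/82838 ≈ 3.5 m/s.
So the target is moving at 3.5 m/s toward the emitter.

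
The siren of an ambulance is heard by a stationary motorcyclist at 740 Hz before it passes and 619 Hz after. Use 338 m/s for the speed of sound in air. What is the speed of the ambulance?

f₁/f₂ = (v + v_s)/(v − v_s), so v_s = v · (f₁ − f₂)/(f₁ + f₂).
v_s = 338 × (740 − 619)/(740 + 619) = 338 × 121/1359 ≈ 30 m/s.

30 m/s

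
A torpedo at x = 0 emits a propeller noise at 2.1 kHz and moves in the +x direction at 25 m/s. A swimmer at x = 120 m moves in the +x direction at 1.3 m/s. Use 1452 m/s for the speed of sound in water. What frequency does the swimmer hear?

2.13 kHz

The observer lies on the +x side, so the source is heading toward the observer and the observer is heading away from the source.
With source approaching and observer receding, f' = f · (v − v_o)/(v − v_s).
f' = 2.1 × (1452 − 1.3)/(1452 − 25) = 2.1 × 1450.7/1427 ≈ 2.13 kHz.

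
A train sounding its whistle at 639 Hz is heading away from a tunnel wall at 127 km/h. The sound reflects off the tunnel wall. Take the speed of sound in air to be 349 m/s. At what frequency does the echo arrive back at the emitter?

522 Hz

127 km/h = 35.28 m/s.
The tunnel wall receives the sound from a moving source: f₁ = f₀ · v/(v + v_e) = 639 × 349/384.28 ≈ 580 Hz.
On the return leg the train is a moving observer: f₂ = f₁ · (v − v_e)/v = 580 × 313.72/349 ≈ 522 Hz.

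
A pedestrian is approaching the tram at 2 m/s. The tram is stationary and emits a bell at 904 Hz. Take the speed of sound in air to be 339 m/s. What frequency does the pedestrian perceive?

909 Hz

Moving observer, stationary source: f' = f · (v + v_o)/v.
f' = 904 × (339 + 2)/339 = 904 × 341/339 ≈ 909 Hz.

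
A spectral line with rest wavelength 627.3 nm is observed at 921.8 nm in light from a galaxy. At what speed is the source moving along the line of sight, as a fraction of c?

0.367

λ'/λ₀ = 1.4695 > 1 (redshift), so the source is receding.
λ'/λ₀ = √((1 + β)/(1 − β)) for a receding source ⇒ β = (r² − 1)/(r² + 1) with r = λ'/λ₀.
β = (2.1593 − 1)/(2.1593 + 1) ≈ 0.367.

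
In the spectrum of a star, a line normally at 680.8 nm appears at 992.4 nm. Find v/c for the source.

0.360

λ'/λ₀ = 1.4577 > 1 (redshift), so the source is receding.
λ'/λ₀ = √((1 + β)/(1 − β)) for a receding source ⇒ β = (r² − 1)/(r² + 1) with r = λ'/λ₀.
β = (2.1249 − 1)/(2.1249 + 1) ≈ 0.360.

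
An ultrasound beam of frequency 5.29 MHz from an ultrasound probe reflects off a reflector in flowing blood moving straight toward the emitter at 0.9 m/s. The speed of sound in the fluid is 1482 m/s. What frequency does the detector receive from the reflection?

5.296 MHz

The reflector in flowing blood first receives the wave as a moving observer: f₁ = f₀ · (v + u)/v = 5.29 × (1482 + 0.9)/1482 ≈ 5.293 MHz.
The reflection then acts as a moving source: f₂ = f₁ · v/(v − u) ≈ 5.296 MHz.
Equivalently f₂ = f₀ · (v + u)/(v − u).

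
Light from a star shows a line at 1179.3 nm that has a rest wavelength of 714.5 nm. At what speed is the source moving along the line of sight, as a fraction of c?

λ'/λ₀ = 1.6505 > 1 (redshift), so the source is receding.
λ'/λ₀ = √((1 + β)/(1 − β)) for a receding source ⇒ β = (r² − 1)/(r² + 1) with r = λ'/λ₀.
β = (2.7242 − 1)/(2.7242 + 1) ≈ 0.463.

0.463c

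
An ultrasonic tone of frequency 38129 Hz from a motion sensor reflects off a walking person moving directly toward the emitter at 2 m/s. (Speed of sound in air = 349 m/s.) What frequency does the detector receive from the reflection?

At the walking person (a moving observer), f₁ = f₀ · (v + u)/v = 38129 × 351/349 ≈ 38348 Hz.
The reflection then acts as a moving source: f₂ = f₁ · v/(v − u) ≈ 38569 Hz.
Equivalently f₂ = f₀ · (v + u)/(v − u).

38569 Hz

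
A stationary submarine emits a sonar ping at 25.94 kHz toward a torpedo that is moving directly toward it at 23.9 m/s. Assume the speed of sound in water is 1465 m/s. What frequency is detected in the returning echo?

The torpedo first receives the wave as a moving observer: f₁ = f₀ · (v + u)/v = 25.94 × (1465 + 23.9)/1465 ≈ 26.4 kHz.
The reflection then acts as a moving source: f₂ = f₁ · v/(v − u) ≈ 26.8 kHz.

26.8 kHz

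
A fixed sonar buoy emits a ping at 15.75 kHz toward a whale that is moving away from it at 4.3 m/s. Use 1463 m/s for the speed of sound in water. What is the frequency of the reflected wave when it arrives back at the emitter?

At the whale (a moving observer), f₁ = f₀ · (v − u)/v = 15.75 × 1458.7/1463 ≈ 15.70 kHz.
On reflection it acts as a source moving away from the stationary detector: f₂ = f₁ · v/(v + u) = 15.70 × 1463/1467.3 ≈ 15.66 kHz.
Equivalently f₂ = f₀ · (v − u)/(v + u).

15.66 kHz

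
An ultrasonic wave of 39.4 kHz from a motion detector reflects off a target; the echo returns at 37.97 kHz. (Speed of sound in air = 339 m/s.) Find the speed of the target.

6.3 m/s

Double Doppler shift off a moving reflector: f₂ = f₀ · (v + u)/(v − u) (u > 0 toward emitter).
Rearranging, u = v · (f₂ − f₀)/(f₂ + f₀) = 339 × -1.43/77.37 ≈ -6.3 m/s.
So the target is moving at 6.3 m/s away from the emitter.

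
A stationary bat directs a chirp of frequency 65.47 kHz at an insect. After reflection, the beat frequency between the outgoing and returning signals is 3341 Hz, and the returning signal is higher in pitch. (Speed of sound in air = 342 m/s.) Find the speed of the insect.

Double Doppler shift off a moving reflector: f₂ = f₀ · (v + u)/(v − u) (u > 0 toward emitter).
Returning signal is higher, so f₂ = f₀ + Δf = 65470 + 3341 = 68811 Hz.
Rearranging, u = v · (f₂ − f₀)/(f₂ + f₀) = 342 × 3341/134281 ≈ 8.5 m/s.
So the insect is moving at 8.5 m/s toward the emitter.

8.5 m/s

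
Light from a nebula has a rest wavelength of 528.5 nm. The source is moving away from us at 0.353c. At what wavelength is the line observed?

Relativistic Doppler for wavelength: λ' = λ₀ · √((1 + β)/(1 − β)).
λ' = 528.5 × √(1.3530/0.6470) = 528.5 × 1.44609 ≈ 764.3 nm.

764.3 nm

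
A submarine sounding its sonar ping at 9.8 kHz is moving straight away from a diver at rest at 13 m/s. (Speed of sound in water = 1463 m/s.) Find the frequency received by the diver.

Only the source moves, away from the listener, so f' = f · v/(v + v_s).
f' = 9.8 × 1463/(1463 + 13) = 9.8 × 1463/1476 ≈ 9.71 kHz.

9.71 kHz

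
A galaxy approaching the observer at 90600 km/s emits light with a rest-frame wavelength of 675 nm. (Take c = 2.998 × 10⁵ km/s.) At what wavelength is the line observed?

β = v/c = 90600/299800 = 0.3022.
Relativistic Doppler for wavelength: λ' = λ₀ · √((1 − β)/(1 + β)).
λ' = 675 × √(0.6978/1.3022) = 675 × 0.73203 ≈ 494.1 nm.

494.1 nm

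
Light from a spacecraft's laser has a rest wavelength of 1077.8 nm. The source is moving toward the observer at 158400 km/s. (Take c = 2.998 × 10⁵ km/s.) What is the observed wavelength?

598.7 nm

β = v/c = 158400/299800 = 0.5284.
Relativistic Doppler for wavelength: λ' = λ₀ · √((1 − β)/(1 + β)).
λ' = 1077.8 × √(0.4716/1.5284) = 1077.8 × 0.55552 ≈ 598.7 nm.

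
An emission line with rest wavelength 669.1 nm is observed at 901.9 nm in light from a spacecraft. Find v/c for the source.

0.290

λ'/λ₀ = 1.3479 > 1 (redshift), so the source is receding.
λ'/λ₀ = √((1 + β)/(1 − β)) for a receding source ⇒ β = (r² − 1)/(r² + 1) with r = λ'/λ₀.
β = (1.8169 − 1)/(1.8169 + 1) ≈ 0.290.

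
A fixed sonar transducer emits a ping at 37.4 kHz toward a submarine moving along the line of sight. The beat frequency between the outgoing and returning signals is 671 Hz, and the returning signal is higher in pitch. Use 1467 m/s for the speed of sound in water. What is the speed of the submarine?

13.0 m/s

Double Doppler shift off a moving reflector: f₂ = f₀ · (v + u)/(v − u) (u > 0 toward emitter).
Returning signal is higher, so f₂ = f₀ + Δf = 37400 + 671 = 38071 Hz.
Rearranging, u = v · (f₂ − f₀)/(f₂ + f₀) = 1467 × 671/75471 ≈ 13.0 m/s.
So the submarine is moving at 13.0 m/s toward the emitter.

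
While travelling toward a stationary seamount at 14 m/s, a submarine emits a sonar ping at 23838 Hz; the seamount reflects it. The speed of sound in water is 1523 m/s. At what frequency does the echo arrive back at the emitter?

The seamount receives the sound from a moving source: f₁ = f₀ · v/(v − v_e) = 23838 × 1523/1509 ≈ 24059 Hz.
On the return leg the submarine is a moving observer: f₂ = f₁ · (v + v_e)/v = 24059 × 1537/1523 ≈ 24280 Hz.

24280 Hz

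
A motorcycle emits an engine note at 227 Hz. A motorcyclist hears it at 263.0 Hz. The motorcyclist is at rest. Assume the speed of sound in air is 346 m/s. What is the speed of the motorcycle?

f' > f, so the motorcycle is approaching.
f' = f · v/(v − v_s) ⇒ v_s = v · |1 − f/f'|.
v_s = 346 × |1 − 227/263.0| = 346 × 0.1369 ≈ 47 m/s.

47 m/s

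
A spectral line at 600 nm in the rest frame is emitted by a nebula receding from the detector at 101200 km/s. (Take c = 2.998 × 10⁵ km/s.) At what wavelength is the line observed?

β = v/c = 101200/299800 = 0.3376.
Relativistic Doppler for wavelength: λ' = λ₀ · √((1 + β)/(1 − β)).
λ' = 600 × √(1.3376/0.6624) = 600 × 1.42096 ≈ 852.6 nm.

852.6 nm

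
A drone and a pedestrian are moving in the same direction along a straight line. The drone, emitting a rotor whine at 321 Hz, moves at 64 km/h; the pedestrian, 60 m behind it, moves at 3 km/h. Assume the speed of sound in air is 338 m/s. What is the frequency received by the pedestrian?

64 km/h = 17.78 m/s; 3 km/h = 0.8333 m/s.
The pedestrian is behind, so the drone is moving away from it while the pedestrian is moving toward the drone.
General Doppler shift: f' = f · (v + v_o)/(v + v_s).
f' = 321 × (338 + 0.8333)/(338 + 17.78) = 321 × 338.83/355.78 ≈ 306 Hz.

306 Hz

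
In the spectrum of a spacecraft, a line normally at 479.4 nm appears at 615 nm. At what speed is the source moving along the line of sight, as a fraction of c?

λ'/λ₀ = 1.2829 > 1 (redshift), so the source is receding.
λ'/λ₀ = √((1 + β)/(1 − β)) for a receding source ⇒ β = (r² − 1)/(r² + 1) with r = λ'/λ₀.
β = (1.6457 − 1)/(1.6457 + 1) ≈ 0.244.

0.244c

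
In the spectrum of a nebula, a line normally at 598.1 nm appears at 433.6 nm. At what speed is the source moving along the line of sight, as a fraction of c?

λ'/λ₀ = 0.7250 < 1 (blueshift), so the source is approaching.
λ'/λ₀ = √((1 − β)/(1 + β)) for an approaching source ⇒ β = (1 − r²)/(1 + r²) with r = λ'/λ₀.
β = (1 − 0.5256)/(1 + 0.5256) ≈ 0.311.

0.311c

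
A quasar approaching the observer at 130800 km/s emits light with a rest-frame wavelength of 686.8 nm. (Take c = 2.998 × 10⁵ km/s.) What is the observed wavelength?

430.3 nm

β = v/c = 130800/299800 = 0.4363.
Relativistic Doppler for wavelength: λ' = λ₀ · √((1 − β)/(1 + β)).
λ' = 686.8 × √(0.5637/1.4363) = 686.8 × 0.62648 ≈ 430.3 nm.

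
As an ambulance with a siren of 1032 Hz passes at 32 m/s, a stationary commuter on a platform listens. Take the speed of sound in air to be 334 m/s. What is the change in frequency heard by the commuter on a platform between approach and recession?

200 Hz

Approaching: f₁ = f · v/(v − v_s) = 1032 × 334/302 ≈ 1141 Hz.
Receding: f₂ = f · v/(v + v_s) = 1032 × 334/366 ≈ 942 Hz.
Drop: f₁ − f₂ = 2f·v·v_s/(v² − v_s²) = 2 × 1032 × 334 × 32/(334² − 32²) ≈ 200 Hz.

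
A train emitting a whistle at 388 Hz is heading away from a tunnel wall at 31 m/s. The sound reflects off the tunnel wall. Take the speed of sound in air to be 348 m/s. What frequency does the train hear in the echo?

325 Hz

The tunnel wall receives the sound from a moving source: f₁ = f₀ · v/(v + v_e) = 388 × 348/379 ≈ 356 Hz.
On the return leg the train is a moving observer: f₂ = f₁ · (v − v_e)/v = 356 × 317/348 ≈ 325 Hz.
Equivalently f₂ = f₀ · (v − v_e)/(v + v_e).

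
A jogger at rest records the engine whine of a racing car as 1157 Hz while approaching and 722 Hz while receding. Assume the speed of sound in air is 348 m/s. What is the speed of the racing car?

f₁/f₂ = (v + v_s)/(v − v_s), so v_s = v · (f₁ − f₂)/(f₁ + f₂).
v_s = 348 × (1157 − 722)/(1157 + 722) = 348 × 435/1879 ≈ 81 m/s.

81 m/s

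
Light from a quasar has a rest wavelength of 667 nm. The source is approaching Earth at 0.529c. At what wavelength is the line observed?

370.2 nm

Relativistic Doppler for wavelength: λ' = λ₀ · √((1 − β)/(1 + β)).
λ' = 667 × √(0.4710/1.5290) = 667 × 0.55502 ≈ 370.2 nm.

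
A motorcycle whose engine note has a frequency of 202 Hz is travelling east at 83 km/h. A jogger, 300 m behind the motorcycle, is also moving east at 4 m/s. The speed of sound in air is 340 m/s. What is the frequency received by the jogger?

83 km/h = 23.06 m/s.
The jogger is behind, so the motorcycle is moving away from it while the jogger is moving toward the motorcycle.
With source receding and observer approaching, f' = f · (v + v_o)/(v + v_s).
f' = 202 × (340 + 4)/(340 + 23.06) = 202 × 344/363.06 ≈ 191 Hz.

191 Hz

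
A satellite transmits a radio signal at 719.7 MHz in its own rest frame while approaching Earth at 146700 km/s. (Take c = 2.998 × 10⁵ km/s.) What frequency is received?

β = v/c = 146700/299800 = 0.4893.
Relativistic Doppler for frequency: f' = f₀ · √((1 + β)/(1 − β)).
f' = 719.7 × √(1.4893/0.5107) = 719.7 × 1.70775 ≈ 1229.1 MHz.

1229.1 MHz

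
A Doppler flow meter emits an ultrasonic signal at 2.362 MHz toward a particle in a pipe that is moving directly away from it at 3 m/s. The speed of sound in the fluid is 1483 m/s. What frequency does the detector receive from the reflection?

At the particle in a pipe (a moving observer), f₁ = f₀ · (v − u)/v = 2.362 × 1480/1483 ≈ 2.357 MHz.
On reflection it acts as a source moving away from the stationary detector: f₂ = f₁ · v/(v + u) = 2.357 × 1483/1486 ≈ 2.352 MHz.

2.352 MHz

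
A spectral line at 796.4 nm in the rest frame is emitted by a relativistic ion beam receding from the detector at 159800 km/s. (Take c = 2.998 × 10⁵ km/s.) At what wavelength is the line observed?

β = v/c = 159800/299800 = 0.5330.
Relativistic Doppler for wavelength: λ' = λ₀ · √((1 + β)/(1 − β)).
λ' = 796.4 × √(1.5330/0.4670) = 796.4 × 1.81187 ≈ 1443.0 nm.

1443.0 nm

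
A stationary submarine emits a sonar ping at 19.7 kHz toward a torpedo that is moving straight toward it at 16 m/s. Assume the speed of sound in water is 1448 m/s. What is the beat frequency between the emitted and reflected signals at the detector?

The torpedo first receives the wave as a moving observer: f₁ = f₀ · (v + u)/v = 19.7 × (1448 + 16)/1448 ≈ 19.918 kHz.
The reflection then acts as a moving source: f₂ = f₁ · v/(v − u) ≈ 20.140 kHz.
Equivalently f₂ = f₀ · (v + u)/(v − u).
Beat frequency (with f₀ = 19700 Hz): |f₂ − f₀| = 2u·f₀/(v − u) = 2 × 16 × 19700/1432 ≈ 440 Hz.

440 Hz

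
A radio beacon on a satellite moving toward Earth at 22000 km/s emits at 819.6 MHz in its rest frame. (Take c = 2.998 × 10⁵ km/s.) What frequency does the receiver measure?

β = v/c = 22000/299800 = 0.0734.
Relativistic Doppler for frequency: f' = f₀ · √((1 + β)/(1 − β)).
f' = 819.6 × √(1.0734/0.9266) = 819.6 × 1.07628 ≈ 882.1 MHz.

882.1 MHz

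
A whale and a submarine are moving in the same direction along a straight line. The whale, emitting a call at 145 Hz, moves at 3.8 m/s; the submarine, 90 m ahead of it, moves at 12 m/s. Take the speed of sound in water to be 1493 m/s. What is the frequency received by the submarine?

144 Hz

The submarine is ahead, so the whale is moving toward it while the submarine is moving away from the whale.
Both move, so f' = f · (v − v_o)/(v − v_s).
f' = 145 × (1493 − 12)/(1493 − 3.8) = 145 × 1481/1489.2 ≈ 144 Hz.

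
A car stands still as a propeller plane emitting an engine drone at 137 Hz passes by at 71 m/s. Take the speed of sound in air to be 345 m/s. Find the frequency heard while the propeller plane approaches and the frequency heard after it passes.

Approaching: f₁ = f · v/(v − v_s) = 137 × 345/274 ≈ 172 Hz.
Receding: f₂ = f · v/(v + v_s) = 137 × 345/416 ≈ 114 Hz.

172 Hz approaching; 114 Hz receding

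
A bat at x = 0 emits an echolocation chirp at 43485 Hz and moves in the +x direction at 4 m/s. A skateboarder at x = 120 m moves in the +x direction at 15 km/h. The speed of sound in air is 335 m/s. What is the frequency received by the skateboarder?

15 km/h = 4.167 m/s.
The observer lies on the +x side, so the source is heading toward the observer and the observer is heading away from the source.
With source approaching and observer receding, f' = f · (v − v_o)/(v − v_s).
f' = 43485 × (335 − 4.167)/(335 − 4) = 43485 × 330.83/331 ≈ 43463 Hz.

43463 Hz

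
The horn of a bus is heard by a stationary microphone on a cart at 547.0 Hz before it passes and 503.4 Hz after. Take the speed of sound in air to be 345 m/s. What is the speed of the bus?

f₁/f₂ = (v + v_s)/(v − v_s), so v_s = v · (f₁ − f₂)/(f₁ + f₂).
v_s = 345 × (547.0 − 503.4)/(547.0 + 503.4) = 345 × 43.6/1050.4 ≈ 14.3 m/s.

14.3 m/s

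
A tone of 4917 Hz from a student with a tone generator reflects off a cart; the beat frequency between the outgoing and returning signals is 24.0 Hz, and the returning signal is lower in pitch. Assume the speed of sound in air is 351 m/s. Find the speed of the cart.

0.86 m/s

Double Doppler shift off a moving reflector: f₂ = f₀ · (v + u)/(v − u) (u > 0 toward emitter).
Returning signal is lower, so f₂ = f₀ − Δf = 4917 − 24 = 4893 Hz.
Rearranging, u = v · (f₂ − f₀)/(f₂ + f₀) = 351 × -24/9810 ≈ -0.86 m/s.
So the cart is moving at 0.86 m/s away from the emitter.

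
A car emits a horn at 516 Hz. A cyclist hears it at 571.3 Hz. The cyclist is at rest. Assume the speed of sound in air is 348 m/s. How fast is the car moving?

f' > f, so the car is approaching.
f' = f · v/(v − v_s) ⇒ v_s = v · |1 − f/f'|.
v_s = 348 × |1 − 516/571.3| = 348 × 0.0968 ≈ 34 m/s.

34 m/s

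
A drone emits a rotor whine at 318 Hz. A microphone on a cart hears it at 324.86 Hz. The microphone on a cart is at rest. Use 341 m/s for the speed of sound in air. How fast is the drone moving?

f' > f, so the drone is approaching.
f' = f · v/(v − v_s) ⇒ v_s = v · |1 − f/f'|.
v_s = 341 × |1 − 318/324.86| = 341 × 0.02112 ≈ 7.2 m/s.

7.2 m/s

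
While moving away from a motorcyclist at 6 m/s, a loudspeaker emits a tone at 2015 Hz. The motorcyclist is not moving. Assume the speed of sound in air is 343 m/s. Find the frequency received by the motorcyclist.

1980 Hz

Only the source moves, away from the listener, so f' = f · v/(v + v_s).
f' = 2015 × 343/(343 + 6) = 2015 × 343/349 ≈ 1980 Hz.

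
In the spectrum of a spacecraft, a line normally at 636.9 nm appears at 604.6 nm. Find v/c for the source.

0.052

λ'/λ₀ = 0.9493 < 1 (blueshift), so the source is approaching.
λ'/λ₀ = √((1 − β)/(1 + β)) for an approaching source ⇒ β = (1 − r²)/(1 + r²) with r = λ'/λ₀.
β = (1 − 0.9011)/(1 + 0.9011) ≈ 0.052.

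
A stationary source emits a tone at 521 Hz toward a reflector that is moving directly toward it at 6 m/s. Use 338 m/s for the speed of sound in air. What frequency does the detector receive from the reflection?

At the reflector (a moving observer), f₁ = f₀ · (v + u)/v = 521 × 344/338 ≈ 530 Hz.
The reflection then acts as a moving source: f₂ = f₁ · v/(v − u) ≈ 540 Hz.

540 Hz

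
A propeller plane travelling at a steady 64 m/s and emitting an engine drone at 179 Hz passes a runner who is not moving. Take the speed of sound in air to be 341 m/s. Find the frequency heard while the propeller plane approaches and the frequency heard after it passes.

220 Hz approaching; 151 Hz receding

Approaching: f₁ = f · v/(v − v_s) = 179 × 341/277 ≈ 220 Hz.
Receding: f₂ = f · v/(v + v_s) = 179 × 341/405 ≈ 151 Hz.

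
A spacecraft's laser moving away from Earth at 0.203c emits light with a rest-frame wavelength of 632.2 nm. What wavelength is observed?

776.7 nm

Relativistic Doppler for wavelength: λ' = λ₀ · √((1 + β)/(1 − β)).
λ' = 632.2 × √(1.2030/0.7970) = 632.2 × 1.22858 ≈ 776.7 nm.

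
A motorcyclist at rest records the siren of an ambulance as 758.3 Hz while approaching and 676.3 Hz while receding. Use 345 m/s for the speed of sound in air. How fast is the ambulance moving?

f₁/f₂ = (v + v_s)/(v − v_s), so v_s = v · (f₁ − f₂)/(f₁ + f₂).
v_s = 345 × (758.3 − 676.3)/(758.3 + 676.3) = 345 × 82.0/1434.6 ≈ 19.7 m/s.

19.7 m/s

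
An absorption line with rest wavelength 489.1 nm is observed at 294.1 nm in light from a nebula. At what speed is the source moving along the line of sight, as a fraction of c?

λ'/λ₀ = 0.6013 < 1 (blueshift), so the source is approaching.
λ'/λ₀ = √((1 − β)/(1 + β)) for an approaching source ⇒ β = (1 − r²)/(1 + r²) with r = λ'/λ₀.
β = (1 − 0.3616)/(1 + 0.3616) ≈ 0.469.

0.469c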